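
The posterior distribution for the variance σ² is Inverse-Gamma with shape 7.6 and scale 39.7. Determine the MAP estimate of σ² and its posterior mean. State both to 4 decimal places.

Mode = β/(α+1) = 39.7/8.6 = 4.6163.
Mean = β/(α−1) = 39.7/6.6 = 6.0152.
The mean is pulled above the mode by the posterior's right skew.

MAP: 4.6163. Posterior mean: 6.0152.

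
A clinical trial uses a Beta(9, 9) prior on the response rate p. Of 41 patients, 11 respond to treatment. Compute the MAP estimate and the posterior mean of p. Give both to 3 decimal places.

Posterior: Beta(9+11, 9+30) = Beta(20, 39).
Mode = (20−1)/(20+39−2) = 19/57 = 0.333.
Mean = 20/(20+39) = 20/59 = 0.339.
The mean is pulled above the mode by the posterior's right skew.

MAP: 0.333. Posterior mean: 0.339.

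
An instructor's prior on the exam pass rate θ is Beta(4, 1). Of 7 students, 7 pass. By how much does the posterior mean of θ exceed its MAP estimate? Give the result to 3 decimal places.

Posterior: Beta(4+7, 1+0) = Beta(11, 1).
Since β = 1 ≤ 1 and α > 1, the Beta density is monotone increasing on [0,1]; the mode is at 1.
Mean = 11/(11+1) = 0.917.
Difference = 0.917 − 1.000 = -0.083.
The posterior is left-skewed, so the mode exceeds the mean.

-0.083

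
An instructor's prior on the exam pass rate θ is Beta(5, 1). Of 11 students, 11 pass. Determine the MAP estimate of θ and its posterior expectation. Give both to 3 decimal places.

Posterior: Beta(5+11, 1+0) = Beta(16, 1).
Since β = 1 ≤ 1 and α > 1, the Beta density is monotone increasing on [0,1]; the mode is at 1.
Mean = 16/(16+1) = 0.941.
Left-skewed posterior ⇒ mean < mode.

MAP = 1.000, posterior mean = 0.941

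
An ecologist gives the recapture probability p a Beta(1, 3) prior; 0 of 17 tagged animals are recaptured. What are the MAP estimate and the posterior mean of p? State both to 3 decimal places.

Posterior: Beta(1+0, 3+17) = Beta(1, 20).
Since α = 1 ≤ 1 and β > 1, the Beta density is monotone decreasing on [0,1]; the mode is at 0.
Mean = 1/(1+20) = 0.048.

MAP: 0.000. Posterior mean: 0.048.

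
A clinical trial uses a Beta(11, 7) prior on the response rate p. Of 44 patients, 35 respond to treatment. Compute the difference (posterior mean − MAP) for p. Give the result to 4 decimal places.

Posterior: Beta(11+35, 7+9) = Beta(46, 16).
Mode = (46−1)/(46+16−2) = 45/60 = 0.7500.
Mean = 46/(46+16) = 46/62 = 0.7419.
Difference = 0.7419 − 0.7500 = -0.0081.

-0.0081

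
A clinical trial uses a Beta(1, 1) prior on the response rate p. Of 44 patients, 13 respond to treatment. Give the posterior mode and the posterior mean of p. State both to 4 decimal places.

MAP: 0.2955. Posterior mean: 0.3043.

Posterior: Beta(1+13, 1+31) = Beta(14, 32).
Mode = (14−1)/(14+32−2) = 13/44 = 0.2955.
With a flat prior the MAP equals the MLE, 13/44.
Mean = 14/(14+32) = 14/46 = 0.3043.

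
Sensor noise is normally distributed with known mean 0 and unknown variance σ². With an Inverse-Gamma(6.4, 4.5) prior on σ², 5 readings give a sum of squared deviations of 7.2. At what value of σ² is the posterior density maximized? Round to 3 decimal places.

0.818

Posterior: Inverse-Gamma(shape = 6.4+5/2 = 8.9, scale = 4.5+7.2/2 = 8.1).
Mode = β/(α+1) = 8.1/9.9 = 0.818.
Mean = β/(α−1) = 8.1/7.9 = 1.025.
This is the posterior mode — the MAP estimate.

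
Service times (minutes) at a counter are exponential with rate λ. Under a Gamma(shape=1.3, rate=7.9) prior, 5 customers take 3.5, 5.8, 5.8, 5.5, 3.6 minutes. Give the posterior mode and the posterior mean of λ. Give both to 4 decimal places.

Σ times = 24.2. Posterior: Gamma(shape = 1.3+5 = 6.3, rate = 7.9+24.2 = 32.1).
Mode = (α−1)/β = 5.3/32.1 = 0.1651.
Mean = α/β = 6.3/32.1 = 0.1963.

MAP = 0.1651; posterior mean = 0.1963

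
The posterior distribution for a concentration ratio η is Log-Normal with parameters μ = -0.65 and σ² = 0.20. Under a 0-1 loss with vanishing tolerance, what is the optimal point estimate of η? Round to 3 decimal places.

0.427

Mode = exp(μ − σ²) = exp(-0.85) = 0.427.
Mean = exp(μ + σ²/2) = exp(-0.550) = 0.577.
This is the posterior mode — the MAP estimate.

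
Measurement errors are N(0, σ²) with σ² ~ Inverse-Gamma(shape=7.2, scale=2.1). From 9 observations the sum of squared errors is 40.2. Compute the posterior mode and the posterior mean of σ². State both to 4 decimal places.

σ²_MAP = 1.7480, E[σ²|data] = 2.0748

Posterior: Inverse-Gamma(shape = 7.2+9/2 = 11.7, scale = 2.1+40.2/2 = 22.2).
Mode = β/(α+1) = 22.2/12.7 = 1.7480.
Mean = β/(α−1) = 22.2/10.7 = 2.0748.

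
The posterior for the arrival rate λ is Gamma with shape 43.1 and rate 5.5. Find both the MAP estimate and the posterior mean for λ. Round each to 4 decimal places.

λ_MAP = 7.6545, E[λ|data] = 7.8364

Mode = (α−1)/β = 42.1/5.5 = 7.6545.
Mean = α/β = 43.1/5.5 = 7.8364.
Right-skewed posterior ⇒ mode < mean.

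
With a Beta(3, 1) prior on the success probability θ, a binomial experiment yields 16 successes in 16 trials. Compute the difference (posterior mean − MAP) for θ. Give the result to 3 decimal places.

-0.050

Posterior: Beta(3+16, 1+0) = Beta(19, 1).
Since β = 1 ≤ 1 and α > 1, the Beta density is monotone increasing on [0,1]; the mode is at 1.
Mean = 19/(19+1) = 0.950.
Difference = 0.950 − 1.000 = -0.050.
Left-skewed posterior ⇒ mean < mode.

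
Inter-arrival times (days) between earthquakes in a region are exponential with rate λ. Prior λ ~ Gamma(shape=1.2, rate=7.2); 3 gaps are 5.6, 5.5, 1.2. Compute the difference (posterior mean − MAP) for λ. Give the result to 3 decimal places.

0.051

Σ times = 12.3. Posterior: Gamma(shape = 1.2+3 = 4.2, rate = 7.2+12.3 = 19.5).
Mode = (α−1)/β = 3.2/19.5 = 0.164.
Mean = α/β = 4.2/19.5 = 0.215.
Difference = 0.215 − 0.164 = 0.051.
Right-skewed posterior ⇒ mode < mean.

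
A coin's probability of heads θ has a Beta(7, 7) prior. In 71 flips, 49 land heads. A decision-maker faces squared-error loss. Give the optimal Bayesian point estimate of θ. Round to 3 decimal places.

Posterior: Beta(7+49, 7+22) = Beta(56, 29).
Mode = (56−1)/(56+29−2) = 55/83 = 0.663.
Mean = 56/(56+29) = 56/85 = 0.659.
Squared-error loss ⇒ the optimal estimator is the posterior mean.

0.659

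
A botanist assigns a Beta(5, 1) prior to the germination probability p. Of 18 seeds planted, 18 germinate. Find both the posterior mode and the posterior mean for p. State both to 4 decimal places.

MAP = 1.0000; posterior mean = 0.9583

Posterior: Beta(5+18, 1+0) = Beta(23, 1).
Since β = 1 ≤ 1 and α > 1, the Beta density is monotone increasing on [0,1]; the mode is at 1.
Mean = 23/(23+1) = 0.9583.
The mean is pulled below the mode by the posterior's left skew.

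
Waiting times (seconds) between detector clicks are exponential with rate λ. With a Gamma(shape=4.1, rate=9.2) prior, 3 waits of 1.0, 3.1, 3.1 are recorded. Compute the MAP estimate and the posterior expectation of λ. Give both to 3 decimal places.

Σ times = 7.2. Posterior: Gamma(shape = 4.1+3 = 7.1, rate = 9.2+7.2 = 16.4).
Mode = (α−1)/β = 6.1/16.4 = 0.372.
Mean = α/β = 7.1/16.4 = 0.433.

MAP = 0.372, posterior mean = 0.433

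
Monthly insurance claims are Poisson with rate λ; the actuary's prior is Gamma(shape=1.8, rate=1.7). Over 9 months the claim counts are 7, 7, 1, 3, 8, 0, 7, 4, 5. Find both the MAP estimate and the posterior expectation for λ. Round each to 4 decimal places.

MAP = 4.0000, posterior mean = 4.0935

Σ counts = 42. Posterior: Gamma(shape = 1.8+42 = 43.8, rate = 1.7+9 = 10.7).
Mode = (α−1)/β = 42.8/10.7 = 4.0000.
Mean = α/β = 43.8/10.7 = 4.0935.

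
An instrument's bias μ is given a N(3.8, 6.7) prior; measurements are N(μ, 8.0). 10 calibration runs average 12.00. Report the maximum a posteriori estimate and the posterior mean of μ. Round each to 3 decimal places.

Posterior for μ is Normal. Precision-weighted mean: (1/6.7·3.8 + 10/8.0·12.00) / (1/6.7 + 10/8.0) = 11.125.
A Normal posterior is symmetric, so mode = mean.

maximum a posteriori estimate = 11.125, posterior mean = 11.125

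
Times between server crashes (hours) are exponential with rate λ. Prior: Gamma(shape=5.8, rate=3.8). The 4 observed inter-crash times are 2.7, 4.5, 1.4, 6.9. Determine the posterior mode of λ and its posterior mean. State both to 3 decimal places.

MAP: 0.456. Posterior mean: 0.508.

Σ times = 15.5. Posterior: Gamma(shape = 5.8+4 = 9.8, rate = 3.8+15.5 = 19.3).
Mode = (α−1)/β = 8.8/19.3 = 0.456.
Mean = α/β = 9.8/19.3 = 0.508.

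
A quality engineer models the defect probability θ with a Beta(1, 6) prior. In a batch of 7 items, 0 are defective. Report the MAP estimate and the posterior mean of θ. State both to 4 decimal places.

θ_MAP = 0.0000, E[θ|data] = 0.0714

Posterior: Beta(1+0, 6+7) = Beta(1, 13).
Since α = 1 ≤ 1 and β > 1, the Beta density is monotone decreasing on [0,1]; the mode is at 0.
Mean = 1/(1+13) = 0.0714.
Right-skewed posterior ⇒ mode < mean.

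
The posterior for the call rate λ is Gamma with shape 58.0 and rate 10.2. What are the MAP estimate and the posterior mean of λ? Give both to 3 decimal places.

λ_MAP = 5.588, E[λ|data] = 5.686

Mode = (α−1)/β = 57.0/10.2 = 5.588.
Mean = α/β = 58.0/10.2 = 5.686.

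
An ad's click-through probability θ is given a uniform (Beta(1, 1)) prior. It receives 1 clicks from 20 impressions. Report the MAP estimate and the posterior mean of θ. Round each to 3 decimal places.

Posterior: Beta(1+1, 1+19) = Beta(2, 20).
Mode = (2−1)/(2+20−2) = 1/20 = 0.050.
With a flat prior the MAP equals the MLE, 1/20.
Mean = 2/(2+20) = 2/22 = 0.091.

MAP = 0.050, posterior mean = 0.091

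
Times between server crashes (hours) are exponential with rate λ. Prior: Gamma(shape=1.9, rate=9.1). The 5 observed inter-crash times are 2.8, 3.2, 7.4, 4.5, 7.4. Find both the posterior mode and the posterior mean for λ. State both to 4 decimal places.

Σ times = 25.3. Posterior: Gamma(shape = 1.9+5 = 6.9, rate = 9.1+25.3 = 34.4).
Mode = (α−1)/β = 5.9/34.4 = 0.1715.
Mean = α/β = 6.9/34.4 = 0.2006.
Right-skewed posterior ⇒ mode < mean.

MAP = 0.1715, posterior mean = 0.2006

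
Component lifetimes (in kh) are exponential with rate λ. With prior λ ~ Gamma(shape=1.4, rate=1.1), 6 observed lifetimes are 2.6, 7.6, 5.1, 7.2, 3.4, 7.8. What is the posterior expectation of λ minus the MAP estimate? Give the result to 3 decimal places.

0.029

Σ times = 33.7. Posterior: Gamma(shape = 1.4+6 = 7.4, rate = 1.1+33.7 = 34.8).
Mode = (α−1)/β = 6.4/34.8 = 0.184.
Mean = α/β = 7.4/34.8 = 0.213.
Difference = 0.213 − 0.184 = 0.029.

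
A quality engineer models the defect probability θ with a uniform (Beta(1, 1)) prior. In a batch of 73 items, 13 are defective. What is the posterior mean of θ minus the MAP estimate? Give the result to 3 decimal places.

0.009

Posterior: Beta(1+13, 1+60) = Beta(14, 61).
Mode = (14−1)/(14+61−2) = 13/73 = 0.178.
With a flat prior the MAP equals the MLE, 13/73.
Mean = 14/(14+61) = 14/75 = 0.187.
Difference = 0.187 − 0.178 = 0.009.
Right-skewed posterior ⇒ mode < mean.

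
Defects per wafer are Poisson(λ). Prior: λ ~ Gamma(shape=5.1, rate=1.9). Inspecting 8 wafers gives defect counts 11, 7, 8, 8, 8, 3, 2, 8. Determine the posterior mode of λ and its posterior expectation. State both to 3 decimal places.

Σ counts = 55. Posterior: Gamma(shape = 5.1+55 = 60.1, rate = 1.9+8 = 9.9).
Mode = (α−1)/β = 59.1/9.9 = 5.970.
Mean = α/β = 60.1/9.9 = 6.071.

posterior mode = 5.970, posterior expectation = 6.071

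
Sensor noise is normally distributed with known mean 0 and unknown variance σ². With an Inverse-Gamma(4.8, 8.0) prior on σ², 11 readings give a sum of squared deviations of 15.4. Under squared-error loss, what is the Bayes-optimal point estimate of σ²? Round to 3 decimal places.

Posterior: Inverse-Gamma(shape = 4.8+11/2 = 10.3, scale = 8.0+15.4/2 = 15.7).
Mode = β/(α+1) = 15.7/11.3 = 1.389.
Mean = β/(α−1) = 15.7/9.3 = 1.688.
Squared-error loss ⇒ the optimal estimator is the posterior mean.

1.688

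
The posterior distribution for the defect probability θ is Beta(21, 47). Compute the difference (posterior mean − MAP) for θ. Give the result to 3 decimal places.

Mode = (21−1)/(21+47−2) = 20/66 = 0.303.
Mean = 21/(21+47) = 21/68 = 0.309.
Difference = 0.309 − 0.303 = 0.006.

0.006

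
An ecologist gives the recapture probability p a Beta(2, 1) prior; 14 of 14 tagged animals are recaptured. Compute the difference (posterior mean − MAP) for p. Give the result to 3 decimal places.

Posterior: Beta(2+14, 1+0) = Beta(16, 1).
Since β = 1 ≤ 1 and α > 1, the Beta density is monotone increasing on [0,1]; the mode is at 1.
Mean = 16/(16+1) = 0.941.
Difference = 0.941 − 1.000 = -0.059.
Left-skewed posterior ⇒ mean < mode.

-0.059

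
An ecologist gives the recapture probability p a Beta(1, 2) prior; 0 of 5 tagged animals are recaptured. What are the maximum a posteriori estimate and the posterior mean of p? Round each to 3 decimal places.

p_MAP = 0.000, E[p|data] = 0.125

Posterior: Beta(1+0, 2+5) = Beta(1, 7).
Since α = 1 ≤ 1 and β > 1, the Beta density is monotone decreasing on [0,1]; the mode is at 0.
Mean = 1/(1+7) = 0.125.
Mean > mode: the posterior has a right tail.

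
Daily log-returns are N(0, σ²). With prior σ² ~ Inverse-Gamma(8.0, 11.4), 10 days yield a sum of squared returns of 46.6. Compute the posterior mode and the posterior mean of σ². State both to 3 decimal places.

Posterior: Inverse-Gamma(shape = 8.0+10/2 = 13.0, scale = 11.4+46.6/2 = 34.7).
Mode = β/(α+1) = 34.7/14.0 = 2.479.
Mean = β/(α−1) = 34.7/12.0 = 2.892.
The posterior is right-skewed, so the mean exceeds the mode.

posterior mode = 2.479, posterior mean = 2.892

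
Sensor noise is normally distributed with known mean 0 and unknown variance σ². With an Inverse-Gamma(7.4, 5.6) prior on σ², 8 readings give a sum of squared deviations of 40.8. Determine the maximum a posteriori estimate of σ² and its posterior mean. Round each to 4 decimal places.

MAP = 2.0968, posterior mean = 2.5000

Posterior: Inverse-Gamma(shape = 7.4+8/2 = 11.4, scale = 5.6+40.8/2 = 26.0).
Mode = β/(α+1) = 26.0/12.4 = 2.0968.
Mean = β/(α−1) = 26.0/10.4 = 2.5000.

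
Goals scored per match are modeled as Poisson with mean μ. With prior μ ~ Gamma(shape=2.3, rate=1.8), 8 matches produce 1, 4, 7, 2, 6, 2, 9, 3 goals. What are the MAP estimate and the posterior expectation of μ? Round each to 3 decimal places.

Σ counts = 34. Posterior: Gamma(shape = 2.3+34 = 36.3, rate = 1.8+8 = 9.8).
Mode = (α−1)/β = 35.3/9.8 = 3.602.
Mean = α/β = 36.3/9.8 = 3.704.

MAP estimate = 3.602, posterior expectation = 3.704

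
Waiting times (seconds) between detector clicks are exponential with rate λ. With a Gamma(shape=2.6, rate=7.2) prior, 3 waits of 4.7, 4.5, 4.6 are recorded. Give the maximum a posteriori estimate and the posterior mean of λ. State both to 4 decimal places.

Σ times = 13.8. Posterior: Gamma(shape = 2.6+3 = 5.6, rate = 7.2+13.8 = 21.0).
Mode = (α−1)/β = 4.6/21.0 = 0.2190.
Mean = α/β = 5.6/21.0 = 0.2667.

λ_MAP = 0.2190, E[λ|data] = 0.2667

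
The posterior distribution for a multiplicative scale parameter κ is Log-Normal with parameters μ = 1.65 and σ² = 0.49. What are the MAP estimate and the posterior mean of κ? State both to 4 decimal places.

MAP: 3.1899. Posterior mean: 6.6525.

Mode = exp(μ − σ²) = exp(1.16) = 3.1899.
Mean = exp(μ + σ²/2) = exp(1.895) = 6.6525.
Mean > mode: the posterior has a right tail.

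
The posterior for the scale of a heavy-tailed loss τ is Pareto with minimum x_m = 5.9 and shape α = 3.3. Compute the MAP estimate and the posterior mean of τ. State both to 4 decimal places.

The Pareto density is strictly decreasing on [x_m, ∞), so the mode is x_m = 5.9000.
Mean = α·x_m/(α−1) = 3.3·5.9/2.3 = 8.4652.

MAP: 5.9000. Posterior mean: 8.4652.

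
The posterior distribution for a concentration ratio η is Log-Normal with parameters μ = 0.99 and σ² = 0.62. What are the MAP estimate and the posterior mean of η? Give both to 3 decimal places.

MAP: 1.448. Posterior mean: 3.669.

Mode = exp(μ − σ²) = exp(0.37) = 1.448.
Mean = exp(μ + σ²/2) = exp(1.300) = 3.669.
The posterior is right-skewed, so the mean exceeds the mode.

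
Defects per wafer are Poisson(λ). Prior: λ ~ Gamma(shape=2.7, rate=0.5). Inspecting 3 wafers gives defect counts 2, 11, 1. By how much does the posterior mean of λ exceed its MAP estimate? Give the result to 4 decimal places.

0.2857

Σ counts = 14. Posterior: Gamma(shape = 2.7+14 = 16.7, rate = 0.5+3 = 3.5).
Mode = (α−1)/β = 15.7/3.5 = 4.4857.
Mean = α/β = 16.7/3.5 = 4.7714.
Difference = 4.7714 − 4.4857 = 0.2857.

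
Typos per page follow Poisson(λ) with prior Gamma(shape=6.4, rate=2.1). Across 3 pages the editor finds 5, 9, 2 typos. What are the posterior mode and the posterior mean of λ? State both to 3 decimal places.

λ_MAP = 4.196, E[λ|data] = 4.392

Σ counts = 16. Posterior: Gamma(shape = 6.4+16 = 22.4, rate = 2.1+3 = 5.1).
Mode = (α−1)/β = 21.4/5.1 = 4.196.
Mean = α/β = 22.4/5.1 = 4.392.
The mean is pulled above the mode by the posterior's right skew.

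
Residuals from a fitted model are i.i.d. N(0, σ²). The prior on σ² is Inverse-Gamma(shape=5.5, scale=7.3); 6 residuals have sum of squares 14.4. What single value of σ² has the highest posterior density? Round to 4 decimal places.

1.5263

Posterior: Inverse-Gamma(shape = 5.5+6/2 = 8.5, scale = 7.3+14.4/2 = 14.5).
Mode = β/(α+1) = 14.5/9.5 = 1.5263.
Mean = β/(α−1) = 14.5/7.5 = 1.9333.
This is the posterior mode — the MAP estimate.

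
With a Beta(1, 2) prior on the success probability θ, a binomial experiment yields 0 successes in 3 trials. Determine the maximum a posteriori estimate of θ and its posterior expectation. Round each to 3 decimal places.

Posterior: Beta(1+0, 2+3) = Beta(1, 5).
Since α = 1 ≤ 1 and β > 1, the Beta density is monotone decreasing on [0,1]; the mode is at 0.
Mean = 1/(1+5) = 0.167.
The posterior is right-skewed, so the mean exceeds the mode.

MAP = 0.000, posterior mean = 0.167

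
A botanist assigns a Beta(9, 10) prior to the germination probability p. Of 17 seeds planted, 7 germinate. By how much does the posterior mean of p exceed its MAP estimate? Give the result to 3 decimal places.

0.003

Posterior: Beta(9+7, 10+10) = Beta(16, 20).
Mode = (16−1)/(16+20−2) = 15/34 = 0.441.
Mean = 16/(16+20) = 16/36 = 0.444.
Difference = 0.444 − 0.441 = 0.003.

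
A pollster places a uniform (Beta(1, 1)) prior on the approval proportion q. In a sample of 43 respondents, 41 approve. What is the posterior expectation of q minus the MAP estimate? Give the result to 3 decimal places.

Posterior: Beta(1+41, 1+2) = Beta(42, 3).
Mode = (42−1)/(42+3−2) = 41/43 = 0.953.
With a flat prior the MAP equals the MLE, 41/43.
Mean = 42/(42+3) = 42/45 = 0.933.
Difference = 0.933 − 0.953 = -0.020.
Mode > mean: the posterior has a left tail.

-0.020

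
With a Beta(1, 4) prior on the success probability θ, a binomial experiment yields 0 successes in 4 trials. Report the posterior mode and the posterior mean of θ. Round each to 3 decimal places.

MAP: 0.000. Posterior mean: 0.111.

Posterior: Beta(1+0, 4+4) = Beta(1, 8).
Since α = 1 ≤ 1 and β > 1, the Beta density is monotone decreasing on [0,1]; the mode is at 0.
Mean = 1/(1+8) = 0.111.
Right-skewed posterior ⇒ mode < mean.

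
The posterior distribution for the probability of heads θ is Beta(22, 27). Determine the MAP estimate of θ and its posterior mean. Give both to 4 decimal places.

MAP = 0.4468, posterior mean = 0.4490

Mode = (22−1)/(22+27−2) = 21/47 = 0.4468.
Mean = 22/(22+27) = 22/49 = 0.4490.
The posterior is right-skewed, so the mean exceeds the mode.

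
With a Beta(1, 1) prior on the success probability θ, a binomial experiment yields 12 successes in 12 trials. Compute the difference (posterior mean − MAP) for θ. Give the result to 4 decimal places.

Posterior: Beta(1+12, 1+0) = Beta(13, 1).
Since β = 1 ≤ 1 and α > 1, the Beta density is monotone increasing on [0,1]; the mode is at 1.
Mean = 13/(13+1) = 0.9286.
Difference = 0.9286 − 1.0000 = -0.0714.

-0.0714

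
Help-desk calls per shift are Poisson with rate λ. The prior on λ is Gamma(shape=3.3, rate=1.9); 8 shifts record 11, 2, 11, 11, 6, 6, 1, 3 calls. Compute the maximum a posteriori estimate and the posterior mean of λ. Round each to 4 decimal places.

maximum a posteriori estimate = 5.3838, posterior mean = 5.4848

Σ counts = 51. Posterior: Gamma(shape = 3.3+51 = 54.3, rate = 1.9+8 = 9.9).
Mode = (α−1)/β = 53.3/9.9 = 5.3838.
Mean = α/β = 54.3/9.9 = 5.4848.
The mean is pulled above the mode by the posterior's right skew.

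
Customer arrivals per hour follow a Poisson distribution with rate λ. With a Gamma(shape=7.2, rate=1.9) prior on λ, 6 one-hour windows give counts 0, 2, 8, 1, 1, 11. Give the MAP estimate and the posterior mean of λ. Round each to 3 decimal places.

MAP = 3.696, posterior mean = 3.823

Σ counts = 23. Posterior: Gamma(shape = 7.2+23 = 30.2, rate = 1.9+6 = 7.9).
Mode = (α−1)/β = 29.2/7.9 = 3.696.
Mean = α/β = 30.2/7.9 = 3.823.
The mean is pulled above the mode by the posterior's right skew.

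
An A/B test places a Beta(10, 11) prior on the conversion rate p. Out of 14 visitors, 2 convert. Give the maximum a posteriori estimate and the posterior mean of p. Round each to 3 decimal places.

MAP = 0.333, posterior mean = 0.343

Posterior: Beta(10+2, 11+12) = Beta(12, 23).
Mode = (12−1)/(12+23−2) = 11/33 = 0.333.
Mean = 12/(12+23) = 12/35 = 0.343.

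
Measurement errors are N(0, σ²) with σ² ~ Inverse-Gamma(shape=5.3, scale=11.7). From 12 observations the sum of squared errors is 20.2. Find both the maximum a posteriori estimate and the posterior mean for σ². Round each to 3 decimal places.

Posterior: Inverse-Gamma(shape = 5.3+12/2 = 11.3, scale = 11.7+20.2/2 = 21.8).
Mode = β/(α+1) = 21.8/12.3 = 1.772.
Mean = β/(α−1) = 21.8/10.3 = 2.117.
Right-skewed posterior ⇒ mode < mean.

maximum a posteriori estimate = 1.772, posterior mean = 2.117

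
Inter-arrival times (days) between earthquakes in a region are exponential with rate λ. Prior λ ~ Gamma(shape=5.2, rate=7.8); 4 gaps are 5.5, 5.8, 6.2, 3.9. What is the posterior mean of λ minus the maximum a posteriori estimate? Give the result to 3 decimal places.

0.034

Σ times = 21.4. Posterior: Gamma(shape = 5.2+4 = 9.2, rate = 7.8+21.4 = 29.2).
Mode = (α−1)/β = 8.2/29.2 = 0.281.
Mean = α/β = 9.2/29.2 = 0.315.
Difference = 0.315 − 0.281 = 0.034.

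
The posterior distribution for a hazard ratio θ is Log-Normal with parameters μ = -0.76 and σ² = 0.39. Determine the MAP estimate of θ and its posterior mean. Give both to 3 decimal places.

MAP estimate = 0.317, posterior mean = 0.568

Mode = exp(μ − σ²) = exp(-1.15) = 0.317.
Mean = exp(μ + σ²/2) = exp(-0.565) = 0.568.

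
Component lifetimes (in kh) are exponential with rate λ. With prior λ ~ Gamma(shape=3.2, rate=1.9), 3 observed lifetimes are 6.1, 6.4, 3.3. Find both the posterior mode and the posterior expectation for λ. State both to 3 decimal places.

Σ times = 15.8. Posterior: Gamma(shape = 3.2+3 = 6.2, rate = 1.9+15.8 = 17.7).
Mode = (α−1)/β = 5.2/17.7 = 0.294.
Mean = α/β = 6.2/17.7 = 0.350.
The mean is pulled above the mode by the posterior's right skew.

posterior mode = 0.294, posterior expectation = 0.350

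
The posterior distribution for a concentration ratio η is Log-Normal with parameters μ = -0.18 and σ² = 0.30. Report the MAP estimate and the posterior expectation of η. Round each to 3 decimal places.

Mode = exp(μ − σ²) = exp(-0.48) = 0.619.
Mean = exp(μ + σ²/2) = exp(-0.030) = 0.970.

η_MAP = 0.619, E[η|data] = 0.970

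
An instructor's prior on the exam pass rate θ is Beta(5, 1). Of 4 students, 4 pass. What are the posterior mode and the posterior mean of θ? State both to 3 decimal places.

Posterior: Beta(5+4, 1+0) = Beta(9, 1).
Since β = 1 ≤ 1 and α > 1, the Beta density is monotone increasing on [0,1]; the mode is at 1.
Mean = 9/(9+1) = 0.900.
The mean is pulled below the mode by the posterior's left skew.

posterior mode = 1.000, posterior mean = 0.900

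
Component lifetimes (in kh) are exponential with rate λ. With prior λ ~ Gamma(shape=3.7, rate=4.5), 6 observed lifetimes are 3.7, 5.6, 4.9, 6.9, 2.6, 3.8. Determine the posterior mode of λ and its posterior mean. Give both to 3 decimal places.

MAP: 0.272. Posterior mean: 0.303.

Σ times = 27.5. Posterior: Gamma(shape = 3.7+6 = 9.7, rate = 4.5+27.5 = 32.0).
Mode = (α−1)/β = 8.7/32.0 = 0.272.
Mean = α/β = 9.7/32.0 = 0.303.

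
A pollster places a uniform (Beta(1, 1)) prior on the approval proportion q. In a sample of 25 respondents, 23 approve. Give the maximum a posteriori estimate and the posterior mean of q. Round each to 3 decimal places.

maximum a posteriori estimate = 0.920, posterior mean = 0.889

Posterior: Beta(1+23, 1+2) = Beta(24, 3).
Mode = (24−1)/(24+3−2) = 23/25 = 0.920.
Mean = 24/(24+3) = 24/27 = 0.889.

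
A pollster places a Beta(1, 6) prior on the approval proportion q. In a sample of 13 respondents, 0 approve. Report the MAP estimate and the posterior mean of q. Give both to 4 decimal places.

Posterior: Beta(1+0, 6+13) = Beta(1, 19).
Since α = 1 ≤ 1 and β > 1, the Beta density is monotone decreasing on [0,1]; the mode is at 0.
Mean = 1/(1+19) = 0.0500.
Mean > mode: the posterior has a right tail.

q_MAP = 0.0000, E[q|data] = 0.0500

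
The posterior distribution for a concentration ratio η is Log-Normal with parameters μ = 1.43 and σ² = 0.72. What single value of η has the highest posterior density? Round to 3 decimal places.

Mode = exp(μ − σ²) = exp(0.71) = 2.034.
Mean = exp(μ + σ²/2) = exp(1.790) = 5.989.
This is the posterior mode — the MAP estimate.

2.034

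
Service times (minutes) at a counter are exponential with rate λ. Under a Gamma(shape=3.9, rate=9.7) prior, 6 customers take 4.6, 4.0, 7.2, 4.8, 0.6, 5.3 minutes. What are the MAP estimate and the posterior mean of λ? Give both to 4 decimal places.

Σ times = 26.5. Posterior: Gamma(shape = 3.9+6 = 9.9, rate = 9.7+26.5 = 36.2).
Mode = (α−1)/β = 8.9/36.2 = 0.2459.
Mean = α/β = 9.9/36.2 = 0.2735.
The mean is pulled above the mode by the posterior's right skew.

MAP: 0.2459. Posterior mean: 0.2735.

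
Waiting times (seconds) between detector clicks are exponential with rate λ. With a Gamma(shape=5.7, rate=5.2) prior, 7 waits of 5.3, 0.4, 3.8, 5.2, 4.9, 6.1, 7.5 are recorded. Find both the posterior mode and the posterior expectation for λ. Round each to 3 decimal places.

MAP = 0.305, posterior mean = 0.331

Σ times = 33.2. Posterior: Gamma(shape = 5.7+7 = 12.7, rate = 5.2+33.2 = 38.4).
Mode = (α−1)/β = 11.7/38.4 = 0.305.
Mean = α/β = 12.7/38.4 = 0.331.
Right-skewed posterior ⇒ mode < mean.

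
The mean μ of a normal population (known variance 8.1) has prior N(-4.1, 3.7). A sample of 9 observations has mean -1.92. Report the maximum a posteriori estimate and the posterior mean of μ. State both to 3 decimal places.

MAP = -2.347; posterior mean = -2.347

Posterior for μ is Normal. Precision-weighted mean: (1/3.7·-4.1 + 9/8.1·-1.92) / (1/3.7 + 9/8.1) = -2.347.
A Normal posterior is symmetric, so mode = mean.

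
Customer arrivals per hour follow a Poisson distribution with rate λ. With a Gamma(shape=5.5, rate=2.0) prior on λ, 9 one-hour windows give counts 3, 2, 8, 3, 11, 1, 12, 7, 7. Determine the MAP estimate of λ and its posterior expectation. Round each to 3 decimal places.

MAP estimate = 5.318, posterior expectation = 5.409

Σ counts = 54. Posterior: Gamma(shape = 5.5+54 = 59.5, rate = 2.0+9 = 11.0).
Mode = (α−1)/β = 58.5/11.0 = 5.318.
Mean = α/β = 59.5/11.0 = 5.409.
Right-skewed posterior ⇒ mode < mean.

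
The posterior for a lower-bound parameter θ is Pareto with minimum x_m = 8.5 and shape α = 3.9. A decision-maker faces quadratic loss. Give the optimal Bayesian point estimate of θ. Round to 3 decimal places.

The Pareto density is strictly decreasing on [x_m, ∞), so the mode is x_m = 8.500.
Mean = α·x_m/(α−1) = 3.9·8.5/2.9 = 11.431.
Quadratic loss ⇒ the optimal estimator is the posterior mean.

11.431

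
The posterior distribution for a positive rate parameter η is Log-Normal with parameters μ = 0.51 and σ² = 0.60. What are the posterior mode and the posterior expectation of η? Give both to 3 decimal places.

posterior mode = 0.914, posterior expectation = 2.248

Mode = exp(μ − σ²) = exp(-0.09) = 0.914.
Mean = exp(μ + σ²/2) = exp(0.810) = 2.248.
Mean > mode: the posterior has a right tail.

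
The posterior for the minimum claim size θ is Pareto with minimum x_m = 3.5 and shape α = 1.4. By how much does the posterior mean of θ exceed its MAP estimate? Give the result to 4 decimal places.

The Pareto density is strictly decreasing on [x_m, ∞), so the mode is x_m = 3.5000.
Mean = α·x_m/(α−1) = 1.4·3.5/0.4 = 12.2500.
Difference = 12.2500 − 3.5000 = 8.7500.

8.7500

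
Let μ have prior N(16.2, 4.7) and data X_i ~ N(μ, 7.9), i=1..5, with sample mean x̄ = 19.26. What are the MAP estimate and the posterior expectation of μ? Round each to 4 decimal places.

MAP = 18.4901; posterior mean = 18.4901

Posterior for μ is Normal. Precision-weighted mean: (1/4.7·16.2 + 5/7.9·19.26) / (1/4.7 + 5/7.9) = 18.4901.
A Normal posterior is symmetric, so mode = mean.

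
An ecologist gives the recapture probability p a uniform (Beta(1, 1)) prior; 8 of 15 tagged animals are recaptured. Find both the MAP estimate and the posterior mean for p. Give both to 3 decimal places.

Posterior: Beta(1+8, 1+7) = Beta(9, 8).
Mode = (9−1)/(9+8−2) = 8/15 = 0.533.
With a flat prior the MAP equals the MLE, 8/15.
Mean = 9/(9+8) = 9/17 = 0.529.

MAP = 0.533; posterior mean = 0.529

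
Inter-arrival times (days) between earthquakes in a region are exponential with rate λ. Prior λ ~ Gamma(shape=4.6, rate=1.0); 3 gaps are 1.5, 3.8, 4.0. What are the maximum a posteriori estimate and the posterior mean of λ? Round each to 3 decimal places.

Σ times = 9.3. Posterior: Gamma(shape = 4.6+3 = 7.6, rate = 1.0+9.3 = 10.3).
Mode = (α−1)/β = 6.6/10.3 = 0.641.
Mean = α/β = 7.6/10.3 = 0.738.

MAP = 0.641, posterior mean = 0.738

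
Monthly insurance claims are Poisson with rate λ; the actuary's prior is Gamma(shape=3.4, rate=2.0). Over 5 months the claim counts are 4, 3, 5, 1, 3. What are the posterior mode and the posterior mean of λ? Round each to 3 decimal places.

Σ counts = 16. Posterior: Gamma(shape = 3.4+16 = 19.4, rate = 2.0+5 = 7.0).
Mode = (α−1)/β = 18.4/7.0 = 2.629.
Mean = α/β = 19.4/7.0 = 2.771.
The mean is pulled above the mode by the posterior's right skew.

posterior mode = 2.629, posterior mean = 2.771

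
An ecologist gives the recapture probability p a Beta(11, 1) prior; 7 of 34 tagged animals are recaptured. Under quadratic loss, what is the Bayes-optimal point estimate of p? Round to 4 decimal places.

Posterior: Beta(11+7, 1+27) = Beta(18, 28).
Mode = (18−1)/(18+28−2) = 17/44 = 0.3864.
Mean = 18/(18+28) = 18/46 = 0.3913.
Quadratic loss ⇒ the optimal estimator is the posterior mean.

0.3913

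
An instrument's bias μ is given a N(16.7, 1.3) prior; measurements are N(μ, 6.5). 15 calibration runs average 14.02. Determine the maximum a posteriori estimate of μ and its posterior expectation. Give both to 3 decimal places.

maximum a posteriori estimate = 14.690, posterior expectation = 14.690

Posterior for μ is Normal. Precision-weighted mean: (1/1.3·16.7 + 15/6.5·14.02) / (1/1.3 + 15/6.5) = 14.690.
A Normal posterior is symmetric, so mode = mean.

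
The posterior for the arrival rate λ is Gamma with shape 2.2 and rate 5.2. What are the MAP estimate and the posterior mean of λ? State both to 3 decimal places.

Mode = (α−1)/β = 1.2/5.2 = 0.231.
Mean = α/β = 2.2/5.2 = 0.423.

MAP: 0.231. Posterior mean: 0.423.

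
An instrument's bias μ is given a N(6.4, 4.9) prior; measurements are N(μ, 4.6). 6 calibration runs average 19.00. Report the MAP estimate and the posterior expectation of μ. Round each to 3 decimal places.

MAP = 17.295; posterior mean = 17.295

Posterior for μ is Normal. Precision-weighted mean: (1/4.9·6.4 + 6/4.6·19.00) / (1/4.9 + 6/4.6) = 17.295.
A Normal posterior is symmetric, so mode = mean.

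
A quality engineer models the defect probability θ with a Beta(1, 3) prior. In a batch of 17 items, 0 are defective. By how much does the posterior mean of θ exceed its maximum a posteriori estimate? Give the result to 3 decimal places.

Posterior: Beta(1+0, 3+17) = Beta(1, 20).
Since α = 1 ≤ 1 and β > 1, the Beta density is monotone decreasing on [0,1]; the mode is at 0.
Mean = 1/(1+20) = 0.048.
Difference = 0.048 − 0.000 = 0.048.

0.048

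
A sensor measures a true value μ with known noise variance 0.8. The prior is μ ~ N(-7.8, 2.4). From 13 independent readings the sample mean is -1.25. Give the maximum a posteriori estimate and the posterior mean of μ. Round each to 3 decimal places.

Posterior for μ is Normal. Precision-weighted mean: (1/2.4·-7.8 + 13/0.8·-1.25) / (1/2.4 + 13/0.8) = -1.414.
A Normal posterior is symmetric, so mode = mean.

MAP = -1.414, posterior mean = -1.414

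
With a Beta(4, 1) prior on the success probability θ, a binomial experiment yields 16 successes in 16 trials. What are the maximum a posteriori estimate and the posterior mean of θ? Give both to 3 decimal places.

MAP = 1.000; posterior mean = 0.952

Posterior: Beta(4+16, 1+0) = Beta(20, 1).
Since β = 1 ≤ 1 and α > 1, the Beta density is monotone increasing on [0,1]; the mode is at 1.
Mean = 20/(20+1) = 0.952.
The posterior is left-skewed, so the mode exceeds the mean.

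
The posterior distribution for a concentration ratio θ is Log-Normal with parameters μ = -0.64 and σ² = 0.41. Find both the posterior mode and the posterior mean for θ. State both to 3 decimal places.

Mode = exp(μ − σ²) = exp(-1.05) = 0.350.
Mean = exp(μ + σ²/2) = exp(-0.435) = 0.647.

θ_MAP = 0.350, E[θ|data] = 0.647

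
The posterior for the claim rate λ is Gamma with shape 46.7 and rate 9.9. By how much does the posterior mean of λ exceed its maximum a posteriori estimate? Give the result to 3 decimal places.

Mode = (α−1)/β = 45.7/9.9 = 4.616.
Mean = α/β = 46.7/9.9 = 4.717.
Difference = 4.717 − 4.616 = 0.101.
Mean > mode: the posterior has a right tail.

0.101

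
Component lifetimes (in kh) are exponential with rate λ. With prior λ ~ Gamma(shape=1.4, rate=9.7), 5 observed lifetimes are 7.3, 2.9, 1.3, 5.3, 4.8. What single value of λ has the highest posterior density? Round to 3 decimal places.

Σ times = 21.6. Posterior: Gamma(shape = 1.4+5 = 6.4, rate = 9.7+21.6 = 31.3).
Mode = (α−1)/β = 5.4/31.3 = 0.173.
Mean = α/β = 6.4/31.3 = 0.204.
This is the posterior mode — the MAP estimate.

0.173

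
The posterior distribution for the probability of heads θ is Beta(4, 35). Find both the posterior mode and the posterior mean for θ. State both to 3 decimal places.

posterior mode = 0.081, posterior mean = 0.103

Mode = (4−1)/(4+35−2) = 3/37 = 0.081.
Mean = 4/(4+35) = 4/39 = 0.103.
Right-skewed posterior ⇒ mode < mean.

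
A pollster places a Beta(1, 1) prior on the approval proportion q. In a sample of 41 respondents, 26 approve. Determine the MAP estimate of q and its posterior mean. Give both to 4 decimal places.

MAP estimate = 0.6341, posterior mean = 0.6279

Posterior: Beta(1+26, 1+15) = Beta(27, 16).
Mode = (27−1)/(27+16−2) = 26/41 = 0.6341.
With a flat prior the MAP equals the MLE, 26/41.
Mean = 27/(27+16) = 27/43 = 0.6279.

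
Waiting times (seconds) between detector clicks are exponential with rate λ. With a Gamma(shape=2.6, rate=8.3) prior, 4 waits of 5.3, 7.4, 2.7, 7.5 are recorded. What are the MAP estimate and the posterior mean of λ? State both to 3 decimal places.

Σ times = 22.9. Posterior: Gamma(shape = 2.6+4 = 6.6, rate = 8.3+22.9 = 31.2).
Mode = (α−1)/β = 5.6/31.2 = 0.179.
Mean = α/β = 6.6/31.2 = 0.212.

MAP = 0.179; posterior mean = 0.212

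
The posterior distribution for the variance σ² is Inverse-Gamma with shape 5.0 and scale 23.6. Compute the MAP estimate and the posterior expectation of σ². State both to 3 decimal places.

σ²_MAP = 3.933, E[σ²|data] = 5.900

Mode = β/(α+1) = 23.6/6.0 = 3.933.
Mean = β/(α−1) = 23.6/4.0 = 5.900.
The mean is pulled above the mode by the posterior's right skew.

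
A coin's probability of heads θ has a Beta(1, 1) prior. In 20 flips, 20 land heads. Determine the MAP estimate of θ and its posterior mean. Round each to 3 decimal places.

MAP = 1.000, posterior mean = 0.955

Posterior: Beta(1+20, 1+0) = Beta(21, 1).
Since β = 1 ≤ 1 and α > 1, the Beta density is monotone increasing on [0,1]; the mode is at 1.
Mean = 21/(21+1) = 0.955.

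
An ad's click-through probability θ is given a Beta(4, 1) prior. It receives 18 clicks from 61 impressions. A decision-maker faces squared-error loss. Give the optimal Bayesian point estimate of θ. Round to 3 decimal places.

0.333

Posterior: Beta(4+18, 1+43) = Beta(22, 44).
Mode = (22−1)/(22+44−2) = 21/64 = 0.328.
Mean = 22/(22+44) = 22/66 = 0.333.
Squared-error loss ⇒ the optimal estimator is the posterior mean.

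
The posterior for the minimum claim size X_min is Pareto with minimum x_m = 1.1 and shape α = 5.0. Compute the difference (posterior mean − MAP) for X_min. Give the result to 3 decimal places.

The Pareto density is strictly decreasing on [x_m, ∞), so the mode is x_m = 1.100.
Mean = α·x_m/(α−1) = 5.0·1.1/4.0 = 1.375.
Difference = 1.375 − 1.100 = 0.275.
Mean > mode: the posterior has a right tail.

0.275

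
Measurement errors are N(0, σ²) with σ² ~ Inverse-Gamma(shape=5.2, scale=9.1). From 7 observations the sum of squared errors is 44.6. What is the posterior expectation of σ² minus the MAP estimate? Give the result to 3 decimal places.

0.841

Posterior: Inverse-Gamma(shape = 5.2+7/2 = 8.7, scale = 9.1+44.6/2 = 31.4).
Mode = β/(α+1) = 31.4/9.7 = 3.237.
Mean = β/(α−1) = 31.4/7.7 = 4.078.
Difference = 4.078 − 3.237 = 0.841.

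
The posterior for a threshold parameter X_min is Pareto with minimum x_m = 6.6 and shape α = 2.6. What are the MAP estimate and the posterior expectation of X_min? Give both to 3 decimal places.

The Pareto density is strictly decreasing on [x_m, ∞), so the mode is x_m = 6.600.
Mean = α·x_m/(α−1) = 2.6·6.6/1.6 = 10.725.
The mean is pulled above the mode by the posterior's right skew.

MAP = 6.600, posterior mean = 10.725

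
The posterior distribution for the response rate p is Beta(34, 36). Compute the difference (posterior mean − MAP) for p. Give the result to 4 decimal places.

0.0004

Mode = (34−1)/(34+36−2) = 33/68 = 0.4853.
Mean = 34/(34+36) = 34/70 = 0.4857.
Difference = 0.4857 − 0.4853 = 0.0004.
The mean is pulled above the mode by the posterior's right skew.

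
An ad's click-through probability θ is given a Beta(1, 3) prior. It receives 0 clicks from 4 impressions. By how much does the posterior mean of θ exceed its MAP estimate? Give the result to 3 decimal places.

0.125

Posterior: Beta(1+0, 3+4) = Beta(1, 7).
Since α = 1 ≤ 1 and β > 1, the Beta density is monotone decreasing on [0,1]; the mode is at 0.
Mean = 1/(1+7) = 0.125.
Difference = 0.125 − 0.000 = 0.125.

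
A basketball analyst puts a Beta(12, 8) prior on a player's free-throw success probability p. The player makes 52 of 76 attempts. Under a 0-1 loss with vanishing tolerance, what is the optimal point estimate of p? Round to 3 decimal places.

0.670

Posterior: Beta(12+52, 8+24) = Beta(64, 32).
Mode = (64−1)/(64+32−2) = 63/94 = 0.670.
Mean = 64/(64+32) = 64/96 = 0.667.
This is the posterior mode — the MAP estimate.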